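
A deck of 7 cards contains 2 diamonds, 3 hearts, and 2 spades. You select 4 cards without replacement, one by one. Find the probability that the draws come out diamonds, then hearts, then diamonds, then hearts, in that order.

Multiply the probability of each draw given the previous ones:
P = 2/7 × 3/6 × 1/5 × 2/4 = 12/840 = 1/70.

1/70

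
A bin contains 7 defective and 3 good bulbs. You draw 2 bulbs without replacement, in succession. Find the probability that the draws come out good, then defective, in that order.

7/30

Chain rule:
P = 3/10 × 7/9 = 21/90 = 7/30.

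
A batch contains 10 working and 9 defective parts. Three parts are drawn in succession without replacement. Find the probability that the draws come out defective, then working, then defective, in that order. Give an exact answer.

Chain rule:
P = 9/19 × 10/18 × 8/17 = 720/5814 = 40/323.

40/323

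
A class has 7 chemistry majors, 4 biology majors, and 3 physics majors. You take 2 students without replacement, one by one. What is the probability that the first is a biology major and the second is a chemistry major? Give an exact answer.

2/13

Multiply the probability of each draw given the previous ones:
P = 4/14 × 7/13 = 28/182 = 2/13.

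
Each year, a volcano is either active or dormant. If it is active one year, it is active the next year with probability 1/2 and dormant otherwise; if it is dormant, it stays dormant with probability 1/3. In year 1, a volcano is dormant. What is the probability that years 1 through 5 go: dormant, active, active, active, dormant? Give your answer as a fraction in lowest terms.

Year 1 is given. For each transition, use the conditional probability from the current state:
P(active | dormant) = 2/3; P(active | active) = 1/2; P(active | active) = 1/2; P(dormant | active) = 1/2.
P = 2/3 × 1/2 × 1/2 × 1/2 = 2/24 = 1/12.

1/12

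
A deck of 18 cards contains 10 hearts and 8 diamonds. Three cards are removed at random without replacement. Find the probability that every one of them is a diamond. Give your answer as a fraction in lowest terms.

P = 8/18 × 7/17 × 6/16 = 336/4896 = 7/102.

7/102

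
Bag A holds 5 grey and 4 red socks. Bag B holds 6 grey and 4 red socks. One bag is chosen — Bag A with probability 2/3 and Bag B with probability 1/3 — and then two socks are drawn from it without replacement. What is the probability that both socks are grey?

From Bag A: P(both grey) = (5/9)(4/8) = 5/18.
From Bag B: P(both grey) = (6/10)(5/9) = 1/3.
Total probability = (2/3)(5/18) + (1/3)(1/3) = 8/27.

8/27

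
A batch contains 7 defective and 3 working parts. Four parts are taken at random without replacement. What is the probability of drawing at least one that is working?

P(no working) = 7/10 × 6/9 × 5/8 × 4/7 = 840/5040 = 1/6.
P(at least one) = 1 − 1/6 = 5/6.

5/6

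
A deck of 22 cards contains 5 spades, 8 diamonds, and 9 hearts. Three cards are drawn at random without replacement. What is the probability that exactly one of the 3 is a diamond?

26/55

One ordering (a diamond drawn first) has probability 8/22 × 14/21 × 13/20 = 1456/9240 = 26/165.
There are C(3,1) = 3 such orderings, each equally likely, so P = 3 × 26/165 = 26/55.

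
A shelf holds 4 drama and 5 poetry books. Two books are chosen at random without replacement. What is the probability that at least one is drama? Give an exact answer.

P(no drama) = 5/9 × 4/8 = 20/72 = 5/18.
P(at least one) = 1 − 5/18 = 13/18.

13/18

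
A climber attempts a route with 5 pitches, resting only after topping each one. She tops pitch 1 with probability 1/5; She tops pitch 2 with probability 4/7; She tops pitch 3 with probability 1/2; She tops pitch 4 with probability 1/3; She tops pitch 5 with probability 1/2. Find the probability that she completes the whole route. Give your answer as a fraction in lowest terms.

1/105

Multiplying along the chain,
P = 1/5 × 4/7 × 1/2 × 1/3 × 1/2 = 4/420 = 1/105.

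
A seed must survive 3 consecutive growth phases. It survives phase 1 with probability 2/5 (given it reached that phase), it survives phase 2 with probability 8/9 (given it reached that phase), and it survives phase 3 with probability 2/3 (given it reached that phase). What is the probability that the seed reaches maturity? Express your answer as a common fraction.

32/135

The events are sequential, so multiply the conditional probabilities:
P = 2/5 × 8/9 × 2/3 = 32/135.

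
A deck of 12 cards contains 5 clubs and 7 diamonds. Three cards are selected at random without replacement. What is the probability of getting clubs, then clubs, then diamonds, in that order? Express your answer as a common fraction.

Multiply the probability of each draw given the previous ones:
P = 5/12 × 4/11 × 7/10 = 140/1320 = 7/66.

7/66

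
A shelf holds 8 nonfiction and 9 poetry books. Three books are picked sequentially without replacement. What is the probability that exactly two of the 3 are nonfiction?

One ordering (nonfiction drawn first) has probability 8/17 × 7/16 × 9/15 = 504/4080 = 21/170.
There are C(3,2) = 3 such orderings, each equally likely, so P = 3 × 21/170 = 63/170.

63/170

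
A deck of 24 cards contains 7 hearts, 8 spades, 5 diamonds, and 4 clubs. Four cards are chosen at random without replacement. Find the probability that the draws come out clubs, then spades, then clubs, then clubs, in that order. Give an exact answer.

4/5313

Multiply the probability of each draw given the previous ones:
P = 4/24 × 8/23 × 3/22 × 2/21 = 192/255024 = 4/5313.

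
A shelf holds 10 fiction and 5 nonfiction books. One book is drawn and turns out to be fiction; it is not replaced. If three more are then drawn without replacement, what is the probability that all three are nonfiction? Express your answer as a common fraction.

5/182

With the first book removed, 5 nonfiction remain out of 14.
P = 5/14 × 4/13 × 3/12 = 60/2184 = 5/182.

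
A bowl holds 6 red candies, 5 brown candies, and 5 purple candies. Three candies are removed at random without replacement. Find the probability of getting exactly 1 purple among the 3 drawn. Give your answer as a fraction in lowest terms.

55/112

One ordering (purple drawn first) has probability 5/16 × 11/15 × 10/14 = 550/3360 = 55/336.
There are C(3,1) = 3 such orderings, each equally likely, so P = 3 × 55/336 = 55/112.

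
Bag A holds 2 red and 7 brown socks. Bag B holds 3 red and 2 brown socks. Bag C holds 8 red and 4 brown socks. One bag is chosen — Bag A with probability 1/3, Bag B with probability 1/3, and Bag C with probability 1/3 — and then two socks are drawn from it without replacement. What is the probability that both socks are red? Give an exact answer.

From Bag A: P(both red) = (2/9)(1/8) = 1/36.
From Bag B: P(both red) = (3/5)(2/4) = 3/10.
From Bag C: P(both red) = (8/12)(7/11) = 14/33.
Total probability = (1/3)(1/36) + (1/3)(3/10) + (1/3)(14/33) = 1489/5940.

1489/5940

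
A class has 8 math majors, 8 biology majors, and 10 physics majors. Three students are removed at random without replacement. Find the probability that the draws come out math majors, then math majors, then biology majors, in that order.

28/975

Each draw changes the counts, so multiply the conditional probabilities along the sequence:
P = 8/26 × 7/25 × 8/24 = 448/15600 = 28/975.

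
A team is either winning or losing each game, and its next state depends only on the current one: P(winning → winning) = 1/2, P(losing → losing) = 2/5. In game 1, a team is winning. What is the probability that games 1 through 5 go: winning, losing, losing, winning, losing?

3/50

Game 1 is given. For each transition, use the conditional probability from the current state:
P(losing | winning) = 1/2; P(losing | losing) = 2/5; P(winning | losing) = 3/5; P(losing | winning) = 1/2.
P = 1/2 × 2/5 × 3/5 × 1/2 = 6/100 = 3/50.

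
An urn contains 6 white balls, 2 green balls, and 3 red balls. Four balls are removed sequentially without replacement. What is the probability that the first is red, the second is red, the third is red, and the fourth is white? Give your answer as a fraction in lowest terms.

Chain rule:
P = 3/11 × 2/10 × 1/9 × 6/8 = 36/7920 = 1/220.

1/220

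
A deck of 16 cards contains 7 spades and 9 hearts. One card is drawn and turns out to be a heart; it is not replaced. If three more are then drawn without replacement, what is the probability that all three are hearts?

With the first card removed, 8 hearts remain out of 15.
P = 8/15 × 7/14 × 6/13 = 336/2730 = 8/65.

8/65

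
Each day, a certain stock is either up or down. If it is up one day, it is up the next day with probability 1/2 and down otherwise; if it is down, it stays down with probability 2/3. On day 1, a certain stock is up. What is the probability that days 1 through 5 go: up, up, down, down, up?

Day 1 is given. For each transition, use the conditional probability from the current state:
P(up | up) = 1/2; P(down | up) = 1/2; P(down | down) = 2/3; P(up | down) = 1/3.
P = 1/2 × 1/2 × 2/3 × 1/3 = 2/36 = 1/18.

1/18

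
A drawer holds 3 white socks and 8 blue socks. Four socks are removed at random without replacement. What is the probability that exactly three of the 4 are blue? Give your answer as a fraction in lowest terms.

One ordering (blue drawn first) has probability 8/11 × 7/10 × 6/9 × 3/8 = 1008/7920 = 7/55.
There are C(4,3) = 4 such orderings, each equally likely, so P = 4 × 7/55 = 28/55.

28/55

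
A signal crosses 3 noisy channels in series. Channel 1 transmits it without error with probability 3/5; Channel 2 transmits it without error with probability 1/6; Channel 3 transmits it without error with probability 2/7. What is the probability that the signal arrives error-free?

1/35

Each stage is reached only if all earlier stages succeed, so
P = 3/5 × 1/6 × 2/7 = 6/210 = 1/35.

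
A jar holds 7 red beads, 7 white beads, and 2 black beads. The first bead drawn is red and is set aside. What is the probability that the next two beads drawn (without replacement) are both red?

1/7

After the first draw, 6 of the remaining 15 beads are red.
P = 6/15 × 5/14 = 30/210 = 1/7.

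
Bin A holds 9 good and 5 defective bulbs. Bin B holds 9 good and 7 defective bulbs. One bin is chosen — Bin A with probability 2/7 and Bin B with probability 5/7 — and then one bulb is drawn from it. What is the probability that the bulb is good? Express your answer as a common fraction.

459/784

From Bin A: P(good) = 9/14.
From Bin B: P(good) = 9/16.
Total probability = (2/7)(9/14) + (5/7)(9/16) = 459/784.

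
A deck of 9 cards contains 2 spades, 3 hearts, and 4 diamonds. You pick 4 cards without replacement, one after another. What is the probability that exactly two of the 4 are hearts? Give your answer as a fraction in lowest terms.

One ordering (hearts drawn first) has probability 3/9 × 2/8 × 6/7 × 5/6 = 180/3024 = 5/84.
There are C(4,2) = 6 such orderings, each equally likely, so P = 6 × 5/84 = 5/14.

5/14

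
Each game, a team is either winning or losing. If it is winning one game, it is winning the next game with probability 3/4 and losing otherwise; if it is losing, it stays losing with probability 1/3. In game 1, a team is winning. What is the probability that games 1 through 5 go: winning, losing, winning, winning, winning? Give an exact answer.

3/32

Game 1 is given. For each transition, use the conditional probability from the current state:
P(losing | winning) = 1/4; P(winning | losing) = 2/3; P(winning | winning) = 3/4; P(winning | winning) = 3/4.
P = 1/4 × 2/3 × 3/4 × 3/4 = 18/192 = 3/32.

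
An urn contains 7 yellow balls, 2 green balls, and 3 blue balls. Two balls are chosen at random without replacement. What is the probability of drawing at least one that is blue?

P(no blue) = 9/12 × 8/11 = 72/132 = 6/11.
P(at least one) = 1 − 6/11 = 5/11.

5/11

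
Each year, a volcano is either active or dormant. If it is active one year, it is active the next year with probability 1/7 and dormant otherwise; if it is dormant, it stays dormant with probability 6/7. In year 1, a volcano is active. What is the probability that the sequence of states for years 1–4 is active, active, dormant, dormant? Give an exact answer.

36/343

Year 1 is given. For each transition, use the conditional probability from the current state:
P(active | active) = 1/7; P(dormant | active) = 6/7; P(dormant | dormant) = 6/7.
P = 1/7 × 6/7 × 6/7 = 36/343.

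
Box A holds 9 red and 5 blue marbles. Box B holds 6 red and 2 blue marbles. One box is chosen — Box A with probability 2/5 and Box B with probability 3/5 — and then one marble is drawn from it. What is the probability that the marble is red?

99/140

From Box A: P(red) = 9/14.
From Box B: P(red) = 6/8.
Total probability = (2/5)(9/14) + (3/5)(6/8) = 99/140.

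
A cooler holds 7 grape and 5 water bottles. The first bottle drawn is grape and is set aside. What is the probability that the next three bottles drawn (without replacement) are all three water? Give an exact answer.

2/33

With the first bottle removed, 5 water remain out of 11.
P = 5/11 × 4/10 × 3/9 = 60/990 = 2/33.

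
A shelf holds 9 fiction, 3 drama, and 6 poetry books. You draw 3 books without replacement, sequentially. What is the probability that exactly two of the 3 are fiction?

27/68

One ordering (fiction drawn first) has probability 9/18 × 8/17 × 9/16 = 648/4896 = 9/68.
There are C(3,2) = 3 such orderings, each equally likely, so P = 3 × 9/68 = 27/68.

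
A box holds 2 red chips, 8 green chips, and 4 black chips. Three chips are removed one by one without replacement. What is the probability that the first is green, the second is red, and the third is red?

2/273

Chain rule:
P = 8/14 × 2/13 × 1/12 = 16/2184 = 2/273.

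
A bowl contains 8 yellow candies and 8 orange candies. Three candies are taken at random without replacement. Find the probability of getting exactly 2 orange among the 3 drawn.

2/5

One ordering (orange drawn first) has probability 8/16 × 7/15 × 8/14 = 448/3360 = 2/15.
There are C(3,2) = 3 such orderings, each equally likely, so P = 3 × 2/15 = 2/5.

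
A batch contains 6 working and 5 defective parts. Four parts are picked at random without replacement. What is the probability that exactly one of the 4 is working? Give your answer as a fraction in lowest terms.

2/11

One ordering (working drawn first) has probability 6/11 × 5/10 × 4/9 × 3/8 = 360/7920 = 1/22.
There are C(4,1) = 4 such orderings, each equally likely, so P = 4 × 1/22 = 2/11.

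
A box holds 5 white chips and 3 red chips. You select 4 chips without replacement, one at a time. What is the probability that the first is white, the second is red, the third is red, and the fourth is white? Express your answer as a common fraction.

Chain rule:
P = 5/8 × 3/7 × 2/6 × 4/5 = 120/1680 = 1/14.

1/14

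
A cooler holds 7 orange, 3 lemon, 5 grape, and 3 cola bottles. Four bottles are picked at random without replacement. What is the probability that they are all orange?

P = 7/18 × 6/17 × 5/16 × 4/15 = 840/73440 = 7/612.

7/612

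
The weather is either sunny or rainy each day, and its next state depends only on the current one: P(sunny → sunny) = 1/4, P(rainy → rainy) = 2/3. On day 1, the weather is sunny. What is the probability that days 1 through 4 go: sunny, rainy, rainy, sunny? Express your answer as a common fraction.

Day 1 is given. For each transition, use the conditional probability from the current state:
P(rainy | sunny) = 3/4; P(rainy | rainy) = 2/3; P(sunny | rainy) = 1/3.
P = 3/4 × 2/3 × 1/3 = 6/36 = 1/6.

1/6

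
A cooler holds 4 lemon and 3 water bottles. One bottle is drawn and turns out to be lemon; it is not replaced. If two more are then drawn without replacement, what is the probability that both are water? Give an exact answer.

After the first draw, 3 of the remaining 6 bottles are water.
P = 3/6 × 2/5 = 6/30 = 1/5.

1/5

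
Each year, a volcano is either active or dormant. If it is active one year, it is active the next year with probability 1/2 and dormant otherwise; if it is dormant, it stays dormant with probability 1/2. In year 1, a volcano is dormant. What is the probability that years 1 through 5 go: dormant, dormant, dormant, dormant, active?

1/16

Year 1 is given. For each transition, use the conditional probability from the current state:
P(dormant | dormant) = 1/2; P(dormant | dormant) = 1/2; P(dormant | dormant) = 1/2; P(active | dormant) = 1/2.
P = 1/2 × 1/2 × 1/2 × 1/2 = 1/16.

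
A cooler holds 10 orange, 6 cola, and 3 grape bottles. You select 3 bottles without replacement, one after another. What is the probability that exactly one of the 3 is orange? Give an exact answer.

120/323

One ordering (orange drawn first) has probability 10/19 × 9/18 × 8/17 = 720/5814 = 40/323.
There are C(3,1) = 3 such orderings, each equally likely, so P = 3 × 40/323 = 120/323.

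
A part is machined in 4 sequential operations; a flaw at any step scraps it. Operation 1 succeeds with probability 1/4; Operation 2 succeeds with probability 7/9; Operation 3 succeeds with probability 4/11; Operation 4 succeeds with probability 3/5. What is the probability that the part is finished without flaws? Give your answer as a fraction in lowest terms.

The events are sequential, so multiply the conditional probabilities:
P = 1/4 × 7/9 × 4/11 × 3/5 = 84/1980 = 7/165.

7/165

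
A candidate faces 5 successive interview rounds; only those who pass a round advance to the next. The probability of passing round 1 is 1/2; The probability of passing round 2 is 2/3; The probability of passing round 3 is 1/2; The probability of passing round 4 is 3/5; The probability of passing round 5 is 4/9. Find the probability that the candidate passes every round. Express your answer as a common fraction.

Each stage is reached only if all earlier stages succeed, so
P = 1/2 × 2/3 × 1/2 × 3/5 × 4/9 = 24/540 = 2/45.

2/45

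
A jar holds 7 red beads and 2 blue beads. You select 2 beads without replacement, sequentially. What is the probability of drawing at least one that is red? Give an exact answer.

35/36

P(no red) = 2/9 × 1/8 = 2/72 = 1/36.
P(at least one) = 1 − 1/36 = 35/36.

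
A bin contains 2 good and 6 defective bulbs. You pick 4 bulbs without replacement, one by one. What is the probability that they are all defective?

3/14

P(every draw is defective) = 6/8 × 5/7 × 4/6 × 3/5 = 360/1680 = 3/14.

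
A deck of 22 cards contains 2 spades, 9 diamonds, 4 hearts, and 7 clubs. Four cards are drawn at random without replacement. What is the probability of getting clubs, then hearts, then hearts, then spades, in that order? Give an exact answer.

Chain rule:
P = 7/22 × 4/21 × 3/20 × 2/19 = 168/175560 = 1/1045.

1/1045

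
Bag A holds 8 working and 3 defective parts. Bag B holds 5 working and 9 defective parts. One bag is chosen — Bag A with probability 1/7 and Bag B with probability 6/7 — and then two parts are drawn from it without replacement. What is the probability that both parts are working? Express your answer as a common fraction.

From Bag A: P(both working) = (8/11)(7/10) = 28/55.
From Bag B: P(both working) = (5/14)(4/13) = 10/91.
Total probability = (1/7)(28/55) + (6/7)(10/91) = 5848/35035.

5848/35035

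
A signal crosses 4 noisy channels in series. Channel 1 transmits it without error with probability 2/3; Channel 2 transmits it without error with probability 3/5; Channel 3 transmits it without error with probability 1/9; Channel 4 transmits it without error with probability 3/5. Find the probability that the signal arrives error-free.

2/75

Multiplying along the chain,
P = 2/3 × 3/5 × 1/9 × 3/5 = 18/675 = 2/75.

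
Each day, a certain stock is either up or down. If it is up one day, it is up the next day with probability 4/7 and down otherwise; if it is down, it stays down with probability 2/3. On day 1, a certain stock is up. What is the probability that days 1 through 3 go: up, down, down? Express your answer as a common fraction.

Day 1 is given. For each transition, use the conditional probability from the current state:
P(down | up) = 3/7; P(down | down) = 2/3.
P = 3/7 × 2/3 = 6/21 = 2/7.

2/7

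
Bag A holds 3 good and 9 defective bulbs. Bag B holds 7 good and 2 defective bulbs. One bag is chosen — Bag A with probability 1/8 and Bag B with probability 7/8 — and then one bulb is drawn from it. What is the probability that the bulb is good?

205/288

From Bag A: P(good) = 3/12.
From Bag B: P(good) = 7/9.
Total probability = (1/8)(3/12) + (7/8)(7/9) = 205/288.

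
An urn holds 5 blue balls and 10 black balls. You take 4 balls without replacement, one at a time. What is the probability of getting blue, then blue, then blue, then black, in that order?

Each draw changes the counts, so multiply the conditional probabilities along the sequence:
P = 5/15 × 4/14 × 3/13 × 10/12 = 600/32760 = 5/273.

5/273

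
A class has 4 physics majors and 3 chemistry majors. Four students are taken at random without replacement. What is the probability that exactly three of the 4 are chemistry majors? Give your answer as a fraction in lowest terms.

4/35

One ordering (chemistry majors drawn first) has probability 3/7 × 2/6 × 1/5 × 4/4 = 24/840 = 1/35.
There are C(4,3) = 4 such orderings, each equally likely, so P = 4 × 1/35 = 4/35.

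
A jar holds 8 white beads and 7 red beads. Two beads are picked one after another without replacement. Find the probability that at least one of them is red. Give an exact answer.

11/15

P(no red) = 8/15 × 7/14 = 56/210 = 4/15.
P(at least one) = 1 − 4/15 = 11/15.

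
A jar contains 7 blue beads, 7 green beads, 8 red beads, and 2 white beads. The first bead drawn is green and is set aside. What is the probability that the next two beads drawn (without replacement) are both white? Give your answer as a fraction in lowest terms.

After the first draw, 2 of the remaining 23 beads are white.
P = 2/23 × 1/22 = 2/506 = 1/253.

1/253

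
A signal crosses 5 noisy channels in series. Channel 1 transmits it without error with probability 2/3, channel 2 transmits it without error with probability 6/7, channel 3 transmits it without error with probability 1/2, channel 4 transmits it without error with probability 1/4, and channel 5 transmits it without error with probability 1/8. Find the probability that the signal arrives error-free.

1/112

Multiplying along the chain,
P = 2/3 × 6/7 × 1/2 × 1/4 × 1/8 = 12/1344 = 1/112.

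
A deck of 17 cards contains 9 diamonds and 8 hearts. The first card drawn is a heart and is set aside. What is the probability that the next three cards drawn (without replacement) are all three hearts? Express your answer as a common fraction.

With the first card removed, 7 hearts remain out of 16.
P = 7/16 × 6/15 × 5/14 = 210/3360 = 1/16.

1/16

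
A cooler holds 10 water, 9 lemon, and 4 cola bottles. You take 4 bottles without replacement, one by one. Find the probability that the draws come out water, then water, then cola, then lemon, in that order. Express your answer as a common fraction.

Multiply the probability of each draw given the previous ones:
P = 10/23 × 9/22 × 4/21 × 9/20 = 3240/212520 = 27/1771.

27/1771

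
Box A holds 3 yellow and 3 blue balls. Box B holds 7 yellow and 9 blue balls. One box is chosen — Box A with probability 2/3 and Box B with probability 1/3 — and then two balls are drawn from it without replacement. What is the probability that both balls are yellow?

23/120

From Box A: P(both yellow) = (3/6)(2/5) = 1/5.
From Box B: P(both yellow) = (7/16)(6/15) = 7/40.
Total probability = (2/3)(1/5) + (1/3)(7/40) = 23/120.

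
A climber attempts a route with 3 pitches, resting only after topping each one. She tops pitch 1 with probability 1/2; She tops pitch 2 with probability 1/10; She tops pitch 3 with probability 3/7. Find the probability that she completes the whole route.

3/140

Each stage is reached only if all earlier stages succeed, so
P = 1/2 × 1/10 × 3/7 = 3/140.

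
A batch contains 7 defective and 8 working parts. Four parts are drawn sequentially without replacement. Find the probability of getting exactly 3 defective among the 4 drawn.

One ordering (defective drawn first) has probability 7/15 × 6/14 × 5/13 × 8/12 = 1680/32760 = 2/39.
There are C(4,3) = 4 such orderings, each equally likely, so P = 4 × 2/39 = 8/39.

8/39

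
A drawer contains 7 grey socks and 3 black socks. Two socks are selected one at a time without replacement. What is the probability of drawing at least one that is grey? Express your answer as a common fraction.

14/15

P(no grey) = 3/10 × 2/9 = 6/90 = 1/15.
P(at least one) = 1 − 1/15 = 14/15.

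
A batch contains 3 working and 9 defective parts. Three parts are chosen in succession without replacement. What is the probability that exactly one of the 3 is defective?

27/220

One ordering (defective drawn first) has probability 9/12 × 3/11 × 2/10 = 54/1320 = 9/220.
There are C(3,1) = 3 such orderings, each equally likely, so P = 3 × 9/220 = 27/220.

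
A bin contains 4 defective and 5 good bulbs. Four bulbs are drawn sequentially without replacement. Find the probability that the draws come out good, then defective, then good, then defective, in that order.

Multiply the probability of each draw given the previous ones:
P = 5/9 × 4/8 × 4/7 × 3/6 = 240/3024 = 5/63.

5/63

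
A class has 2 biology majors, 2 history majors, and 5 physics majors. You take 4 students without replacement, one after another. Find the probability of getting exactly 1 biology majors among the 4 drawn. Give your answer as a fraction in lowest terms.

One ordering (a biology major drawn first) has probability 2/9 × 7/8 × 6/7 × 5/6 = 420/3024 = 5/36.
There are C(4,1) = 4 such orderings, each equally likely, so P = 4 × 5/36 = 5/9.

5/9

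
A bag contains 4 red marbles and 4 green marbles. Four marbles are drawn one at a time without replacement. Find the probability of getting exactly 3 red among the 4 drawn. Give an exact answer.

One ordering (red drawn first) has probability 4/8 × 3/7 × 2/6 × 4/5 = 96/1680 = 2/35.
There are C(4,3) = 4 such orderings, each equally likely, so P = 4 × 2/35 = 8/35.

8/35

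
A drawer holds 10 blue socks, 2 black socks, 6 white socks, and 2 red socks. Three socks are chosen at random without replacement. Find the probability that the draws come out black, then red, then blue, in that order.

1/171

Multiply the probability of each draw given the previous ones:
P = 2/20 × 2/19 × 10/18 = 40/6840 = 1/171.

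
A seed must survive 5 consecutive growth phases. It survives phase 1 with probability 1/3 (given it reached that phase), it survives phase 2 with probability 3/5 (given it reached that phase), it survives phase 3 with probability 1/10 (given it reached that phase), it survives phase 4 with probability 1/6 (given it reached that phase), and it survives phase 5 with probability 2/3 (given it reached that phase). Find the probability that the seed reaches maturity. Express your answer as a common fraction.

1/450

Each stage is reached only if all earlier stages succeed, so
P = 1/3 × 3/5 × 1/10 × 1/6 × 2/3 = 6/2700 = 1/450.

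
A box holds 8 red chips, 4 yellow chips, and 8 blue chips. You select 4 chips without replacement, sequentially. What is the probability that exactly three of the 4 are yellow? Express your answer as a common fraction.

One ordering (yellow drawn first) has probability 4/20 × 3/19 × 2/18 × 16/17 = 384/116280 = 16/4845.
There are C(4,3) = 4 such orderings, each equally likely, so P = 4 × 16/4845 = 64/4845.

64/4845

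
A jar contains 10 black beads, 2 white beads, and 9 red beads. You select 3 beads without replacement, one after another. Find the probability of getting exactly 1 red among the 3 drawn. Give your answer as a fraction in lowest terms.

297/665

One ordering (red drawn first) has probability 9/21 × 12/20 × 11/19 = 1188/7980 = 99/665.
There are C(3,1) = 3 such orderings, each equally likely, so P = 3 × 99/665 = 297/665.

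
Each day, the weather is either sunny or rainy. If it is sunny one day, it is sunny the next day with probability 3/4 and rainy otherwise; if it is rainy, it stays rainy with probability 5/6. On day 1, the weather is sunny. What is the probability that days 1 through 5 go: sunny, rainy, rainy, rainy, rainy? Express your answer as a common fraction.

125/864

Day 1 is given. For each transition, use the conditional probability from the current state:
P(rainy | sunny) = 1/4; P(rainy | rainy) = 5/6; P(rainy | rainy) = 5/6; P(rainy | rainy) = 5/6.
P = 1/4 × 5/6 × 5/6 × 5/6 = 125/864.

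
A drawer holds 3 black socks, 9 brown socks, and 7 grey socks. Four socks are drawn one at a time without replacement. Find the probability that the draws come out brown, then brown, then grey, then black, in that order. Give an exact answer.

Each draw changes the counts, so multiply the conditional probabilities along the sequence:
P = 9/19 × 8/18 × 7/17 × 3/16 = 1512/93024 = 21/1292.

21/1292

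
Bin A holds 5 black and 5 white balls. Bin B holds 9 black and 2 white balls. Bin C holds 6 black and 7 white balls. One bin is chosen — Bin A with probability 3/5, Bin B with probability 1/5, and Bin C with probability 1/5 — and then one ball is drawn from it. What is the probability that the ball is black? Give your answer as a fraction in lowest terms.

159/286

From Bin A: P(black) = 5/10.
From Bin B: P(black) = 9/11.
From Bin C: P(black) = 6/13.
Total probability = (3/5)(5/10) + (1/5)(9/11) + (1/5)(6/13) = 159/286.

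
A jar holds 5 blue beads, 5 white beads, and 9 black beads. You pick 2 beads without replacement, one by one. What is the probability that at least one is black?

P(no black) = 10/19 × 9/18 = 90/342 = 5/19.
P(at least one) = 1 − 5/19 = 14/19.

14/19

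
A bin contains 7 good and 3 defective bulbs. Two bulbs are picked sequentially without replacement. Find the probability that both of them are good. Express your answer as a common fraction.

P(every draw is good) = 7/10 × 6/9 = 42/90 = 7/15.

7/15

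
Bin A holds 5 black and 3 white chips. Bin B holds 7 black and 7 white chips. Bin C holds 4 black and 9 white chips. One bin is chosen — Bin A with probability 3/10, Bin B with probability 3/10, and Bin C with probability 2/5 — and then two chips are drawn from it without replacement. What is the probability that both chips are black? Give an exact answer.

29/140

From Bin A: P(both black) = (5/8)(4/7) = 5/14.
From Bin B: P(both black) = (7/14)(6/13) = 3/13.
From Bin C: P(both black) = (4/13)(3/12) = 1/13.
Total probability = (3/10)(5/14) + (3/10)(3/13) + (2/5)(1/13) = 29/140.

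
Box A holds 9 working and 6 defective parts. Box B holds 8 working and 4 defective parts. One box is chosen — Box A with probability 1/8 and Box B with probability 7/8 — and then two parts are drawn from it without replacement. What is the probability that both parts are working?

1913/4620

From Box A: P(both working) = (9/15)(8/14) = 12/35.
From Box B: P(both working) = (8/12)(7/11) = 14/33.
Total probability = (1/8)(12/35) + (7/8)(14/33) = 1913/4620.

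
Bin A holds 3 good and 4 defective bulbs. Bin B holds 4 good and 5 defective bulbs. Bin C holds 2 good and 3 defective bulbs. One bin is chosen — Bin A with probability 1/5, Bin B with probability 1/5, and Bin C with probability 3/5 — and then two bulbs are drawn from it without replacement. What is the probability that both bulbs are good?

From Bin A: P(both good) = (3/7)(2/6) = 1/7.
From Bin B: P(both good) = (4/9)(3/8) = 1/6.
From Bin C: P(both good) = (2/5)(1/4) = 1/10.
Total probability = (1/5)(1/7) + (1/5)(1/6) + (3/5)(1/10) = 64/525.

64/525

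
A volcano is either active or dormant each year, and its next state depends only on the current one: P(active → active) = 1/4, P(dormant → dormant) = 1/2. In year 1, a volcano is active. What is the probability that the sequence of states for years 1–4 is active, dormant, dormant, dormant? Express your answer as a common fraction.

3/16

Year 1 is given. For each transition, use the conditional probability from the current state:
P(dormant | active) = 3/4; P(dormant | dormant) = 1/2; P(dormant | dormant) = 1/2.
P = 3/4 × 1/2 × 1/2 = 3/16.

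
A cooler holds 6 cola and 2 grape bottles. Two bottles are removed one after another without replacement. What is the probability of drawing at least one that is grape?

P(no grape) = 6/8 × 5/7 = 30/56 = 15/28.
P(at least one) = 1 − 15/28 = 13/28.

13/28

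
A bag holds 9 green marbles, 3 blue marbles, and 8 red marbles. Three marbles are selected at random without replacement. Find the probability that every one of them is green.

7/95

P(all green) = 9/20 × 8/19 × 7/18 = 504/6840 = 7/95.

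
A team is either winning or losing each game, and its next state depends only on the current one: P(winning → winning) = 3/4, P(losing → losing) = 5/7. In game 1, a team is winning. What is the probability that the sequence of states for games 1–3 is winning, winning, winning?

9/16

Game 1 is given. For each transition, use the conditional probability from the current state:
P(winning | winning) = 3/4; P(winning | winning) = 3/4.
P = 3/4 × 3/4 = 9/16.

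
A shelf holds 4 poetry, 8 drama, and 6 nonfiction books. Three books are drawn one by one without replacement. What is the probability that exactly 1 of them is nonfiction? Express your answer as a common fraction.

33/68

One ordering (nonfiction drawn first) has probability 6/18 × 12/17 × 11/16 = 792/4896 = 11/68.
There are C(3,1) = 3 such orderings, each equally likely, so P = 3 × 11/68 = 33/68.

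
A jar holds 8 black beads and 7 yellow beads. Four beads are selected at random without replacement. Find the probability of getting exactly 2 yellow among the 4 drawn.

28/65

One ordering (yellow drawn first) has probability 7/15 × 6/14 × 8/13 × 7/12 = 2352/32760 = 14/195.
There are C(4,2) = 6 such orderings, each equally likely, so P = 6 × 14/195 = 28/65.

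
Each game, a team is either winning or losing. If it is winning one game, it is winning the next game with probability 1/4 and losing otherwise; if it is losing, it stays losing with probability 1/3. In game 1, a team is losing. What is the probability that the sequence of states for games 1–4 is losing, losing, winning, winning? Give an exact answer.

Game 1 is given. For each transition, use the conditional probability from the current state:
P(losing | losing) = 1/3; P(winning | losing) = 2/3; P(winning | winning) = 1/4.
P = 1/3 × 2/3 × 1/4 = 2/36 = 1/18.

1/18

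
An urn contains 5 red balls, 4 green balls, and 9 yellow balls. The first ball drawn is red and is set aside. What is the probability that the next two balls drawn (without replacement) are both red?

3/68

With the first ball removed, 4 red remain out of 17.
P = 4/17 × 3/16 = 12/272 = 3/68.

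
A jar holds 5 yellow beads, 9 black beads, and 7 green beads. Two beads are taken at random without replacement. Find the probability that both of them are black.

6/35

P(every draw is black) = 9/21 × 8/20 = 72/420 = 6/35.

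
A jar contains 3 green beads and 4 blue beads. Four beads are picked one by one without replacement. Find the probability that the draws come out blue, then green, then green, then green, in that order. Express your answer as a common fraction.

Chain rule:
P = 4/7 × 3/6 × 2/5 × 1/4 = 24/840 = 1/35.

1/35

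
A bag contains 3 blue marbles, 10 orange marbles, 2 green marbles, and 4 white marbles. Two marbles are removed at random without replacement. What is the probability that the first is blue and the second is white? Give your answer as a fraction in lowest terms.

Multiply the probability of each draw given the previous ones:
P = 3/19 × 4/18 = 12/342 = 2/57.

2/57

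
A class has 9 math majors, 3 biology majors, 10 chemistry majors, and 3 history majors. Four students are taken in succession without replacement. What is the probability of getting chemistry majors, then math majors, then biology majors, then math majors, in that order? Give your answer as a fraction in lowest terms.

Multiply the probability of each draw given the previous ones:
P = 10/25 × 9/24 × 3/23 × 8/22 = 2160/303600 = 9/1265.

9/1265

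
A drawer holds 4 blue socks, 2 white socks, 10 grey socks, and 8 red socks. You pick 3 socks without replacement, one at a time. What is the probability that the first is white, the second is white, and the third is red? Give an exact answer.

1/759

Multiply the probability of each draw given the previous ones:
P = 2/24 × 1/23 × 8/22 = 16/12144 = 1/759.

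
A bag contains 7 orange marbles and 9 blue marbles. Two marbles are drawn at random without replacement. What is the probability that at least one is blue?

33/40

P(no blue) = 7/16 × 6/15 = 42/240 = 7/40.
P(at least one) = 1 − 7/40 = 33/40.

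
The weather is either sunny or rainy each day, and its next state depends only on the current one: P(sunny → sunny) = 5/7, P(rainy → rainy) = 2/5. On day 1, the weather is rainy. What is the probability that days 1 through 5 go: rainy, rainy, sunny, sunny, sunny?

Day 1 is given. For each transition, use the conditional probability from the current state:
P(rainy | rainy) = 2/5; P(sunny | rainy) = 3/5; P(sunny | sunny) = 5/7; P(sunny | sunny) = 5/7.
P = 2/5 × 3/5 × 5/7 × 5/7 = 150/1225 = 6/49.

6/49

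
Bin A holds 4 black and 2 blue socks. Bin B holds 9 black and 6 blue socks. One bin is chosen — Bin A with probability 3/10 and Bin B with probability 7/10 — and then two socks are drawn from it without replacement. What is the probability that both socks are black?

9/25

From Bin A: P(both black) = (4/6)(3/5) = 2/5.
From Bin B: P(both black) = (9/15)(8/14) = 12/35.
Total probability = (3/10)(2/5) + (7/10)(12/35) = 9/25.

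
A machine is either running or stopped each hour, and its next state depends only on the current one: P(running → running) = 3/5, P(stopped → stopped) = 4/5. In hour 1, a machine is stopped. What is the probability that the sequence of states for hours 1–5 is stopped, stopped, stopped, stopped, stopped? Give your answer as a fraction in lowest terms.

256/625

Hour 1 is given. For each transition, use the conditional probability from the current state:
P(stopped | stopped) = 4/5; P(stopped | stopped) = 4/5; P(stopped | stopped) = 4/5; P(stopped | stopped) = 4/5.
P = 4/5 × 4/5 × 4/5 × 4/5 = 256/625.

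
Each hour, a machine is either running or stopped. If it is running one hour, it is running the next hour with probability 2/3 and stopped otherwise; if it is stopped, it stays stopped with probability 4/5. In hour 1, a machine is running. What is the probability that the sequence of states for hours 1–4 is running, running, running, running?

8/27

Hour 1 is given. For each transition, use the conditional probability from the current state:
P(running | running) = 2/3; P(running | running) = 2/3; P(running | running) = 2/3.
P = 2/3 × 2/3 × 2/3 = 8/27.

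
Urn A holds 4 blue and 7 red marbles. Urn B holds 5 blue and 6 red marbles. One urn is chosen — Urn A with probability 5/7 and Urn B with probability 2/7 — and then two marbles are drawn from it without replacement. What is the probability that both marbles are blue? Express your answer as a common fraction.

From Urn A: P(both blue) = (4/11)(3/10) = 6/55.
From Urn B: P(both blue) = (5/11)(4/10) = 2/11.
Total probability = (5/7)(6/55) + (2/7)(2/11) = 10/77.

10/77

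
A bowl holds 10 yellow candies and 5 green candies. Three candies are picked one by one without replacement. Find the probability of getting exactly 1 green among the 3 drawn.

One ordering (green drawn first) has probability 5/15 × 10/14 × 9/13 = 450/2730 = 15/91.
There are C(3,1) = 3 such orderings, each equally likely, so P = 3 × 15/91 = 45/91.

45/91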